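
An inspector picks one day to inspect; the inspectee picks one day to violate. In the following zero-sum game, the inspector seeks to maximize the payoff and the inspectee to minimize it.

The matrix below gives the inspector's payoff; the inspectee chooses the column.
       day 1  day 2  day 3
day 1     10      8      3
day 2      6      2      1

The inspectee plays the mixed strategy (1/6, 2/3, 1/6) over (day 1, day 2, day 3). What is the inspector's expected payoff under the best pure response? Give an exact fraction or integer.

day 1: (10)·(1/6) + (8)·(2/3) + (3)·(1/6) = 15/2.
day 2: (6)·(1/6) + (2)·(2/3) + (1)·(1/6) = 5/2.
The best pure response is day 1 with expected payoff 15/2.

15/2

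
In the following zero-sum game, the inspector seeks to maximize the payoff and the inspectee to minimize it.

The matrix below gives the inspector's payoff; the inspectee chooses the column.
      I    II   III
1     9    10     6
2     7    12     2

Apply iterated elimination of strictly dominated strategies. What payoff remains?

Column II is strictly dominated by I for the inspectee (9<10, 7<12); eliminate II.
Column I is strictly dominated by III for the inspectee (6<9, 2<7); eliminate I.
Row 2 is strictly dominated by row 1 (6>2); eliminate 2.
Only (1, III) remains, with payoff 6.

6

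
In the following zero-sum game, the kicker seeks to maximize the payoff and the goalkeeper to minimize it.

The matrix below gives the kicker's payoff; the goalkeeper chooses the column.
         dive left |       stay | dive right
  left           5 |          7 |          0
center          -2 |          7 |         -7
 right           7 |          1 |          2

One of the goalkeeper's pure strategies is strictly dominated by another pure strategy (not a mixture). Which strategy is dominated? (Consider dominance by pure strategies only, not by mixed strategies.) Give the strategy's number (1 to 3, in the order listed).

The goalkeeper prefers columns that give the kicker less. Compare dive left with dive right: 0 < 5, -7 < -2, 2 < 7.
So dive right strictly dominates dive left for the goalkeeper; dive left is strictly dominated.

1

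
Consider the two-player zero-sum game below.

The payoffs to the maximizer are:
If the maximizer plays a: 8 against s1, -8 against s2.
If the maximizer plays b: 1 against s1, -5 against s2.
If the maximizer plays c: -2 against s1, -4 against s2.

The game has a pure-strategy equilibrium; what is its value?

-4

Row minima: -8, -5, -4 → the maximizer's maximin is -4.
Column maxima: 8, -4 → the minimizer's minimax is -4.
They coincide at (c, s2), so the value is -4.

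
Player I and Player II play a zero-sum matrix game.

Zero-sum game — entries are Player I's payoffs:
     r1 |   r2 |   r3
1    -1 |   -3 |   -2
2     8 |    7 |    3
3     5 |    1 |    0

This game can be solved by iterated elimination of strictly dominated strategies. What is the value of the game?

3

Column r1 is strictly dominated by r2 for Player II (-3<-1, 7<8, 1<5); eliminate r1.
Row 1 is strictly dominated by row 2 (7>-3, 3>-2); eliminate 1.
Row 3 is strictly dominated by row 2 (7>1, 3>0); eliminate 3.
Column r2 is strictly dominated by r3 for Player II (3<7); eliminate r2.
Only (2, r3) remains, with payoff 3.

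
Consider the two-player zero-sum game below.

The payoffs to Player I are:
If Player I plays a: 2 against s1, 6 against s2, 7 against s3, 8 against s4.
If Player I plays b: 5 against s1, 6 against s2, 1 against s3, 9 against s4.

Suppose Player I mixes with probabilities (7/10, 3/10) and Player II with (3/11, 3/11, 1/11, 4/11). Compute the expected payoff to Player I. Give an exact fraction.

Against (3/11, 3/11, 1/11, 4/11), each row's expected payoff is a: 63/11; b: 70/11.
Taking the (7/10, 3/10)-weighted average: (7/10)·(63/11) + (3/10)·(70/11) = 651/110.

651/110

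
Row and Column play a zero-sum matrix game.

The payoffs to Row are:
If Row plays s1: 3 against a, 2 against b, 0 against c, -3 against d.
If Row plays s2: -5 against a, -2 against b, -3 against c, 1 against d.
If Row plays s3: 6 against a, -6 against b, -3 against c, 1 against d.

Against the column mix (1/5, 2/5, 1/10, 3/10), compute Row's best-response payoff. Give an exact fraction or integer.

1/2

s1: (3)·(1/5) + (2)·(2/5) + (0)·(1/10) + (-3)·(3/10) = 1/2.
s2: (-5)·(1/5) + (-2)·(2/5) + (-3)·(1/10) + (1)·(3/10) = -9/5.
s3: (6)·(1/5) + (-6)·(2/5) + (-3)·(1/10) + (1)·(3/10) = -6/5.
The best pure response is s1 with expected payoff 1/2.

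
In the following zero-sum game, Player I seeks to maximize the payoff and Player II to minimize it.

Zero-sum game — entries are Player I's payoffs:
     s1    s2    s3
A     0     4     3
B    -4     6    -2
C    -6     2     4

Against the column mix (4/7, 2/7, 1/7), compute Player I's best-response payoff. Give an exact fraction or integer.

11/7

A: (0)·(4/7) + (4)·(2/7) + (3)·(1/7) = 11/7.
B: (-4)·(4/7) + (6)·(2/7) + (-2)·(1/7) = -6/7.
C: (-6)·(4/7) + (2)·(2/7) + (4)·(1/7) = -16/7.
The best pure response is A with expected payoff 11/7.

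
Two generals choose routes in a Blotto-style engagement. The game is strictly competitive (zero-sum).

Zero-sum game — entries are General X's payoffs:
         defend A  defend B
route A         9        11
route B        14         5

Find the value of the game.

109/11

Row minima are 9 and 5, so General X's maximin is 9; column maxima are 14 and 11, so General Y's minimax is 11. These differ, so the equilibrium is in mixed strategies.
Let General X play route A with probability p. General Y is indifferent when 9p + 14(1−p) = 11p + 5(1−p), giving p = 9/11.
Let General Y play defend A with probability q. General X is indifferent when 9q + 11(1−q) = 14q + 5(1−q), giving q = 6/11.
The value is 9·(6/11) + (11)·(5/11) = 109/11.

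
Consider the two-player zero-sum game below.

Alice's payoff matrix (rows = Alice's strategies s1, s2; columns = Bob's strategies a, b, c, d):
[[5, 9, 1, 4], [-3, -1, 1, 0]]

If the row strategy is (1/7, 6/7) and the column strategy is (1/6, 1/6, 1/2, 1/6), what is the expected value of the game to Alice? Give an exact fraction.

5/14

Against (1/6, 1/6, 1/2, 1/6), each row's expected payoff is s1: 7/2; s2: -1/6.
Taking the (1/7, 6/7)-weighted average: (1/7)·(7/2) + (6/7)·(-1/6) = 5/14.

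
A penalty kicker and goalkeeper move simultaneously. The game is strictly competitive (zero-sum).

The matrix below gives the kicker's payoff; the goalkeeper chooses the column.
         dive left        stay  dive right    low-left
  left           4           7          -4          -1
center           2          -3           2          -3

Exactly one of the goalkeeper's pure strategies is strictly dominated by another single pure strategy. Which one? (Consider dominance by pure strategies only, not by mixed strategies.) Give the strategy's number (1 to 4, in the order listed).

The goalkeeper prefers columns that give the kicker less. Compare dive left with low-left: -1 < 4, -3 < 2.
So low-left strictly dominates dive left for the goalkeeper; dive left is strictly dominated.

1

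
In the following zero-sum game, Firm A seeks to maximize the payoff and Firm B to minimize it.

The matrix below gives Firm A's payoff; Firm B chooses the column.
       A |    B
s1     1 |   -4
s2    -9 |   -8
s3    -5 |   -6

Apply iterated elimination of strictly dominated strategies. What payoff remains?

-4

Row s2 is strictly dominated by row s1 (1>-9, -4>-8); eliminate s2.
Row s3 is strictly dominated by row s1 (1>-5, -4>-6); eliminate s3.
Column A is strictly dominated by B for Firm B (-4<1); eliminate A.
Only (s1, B) remains, with payoff -4.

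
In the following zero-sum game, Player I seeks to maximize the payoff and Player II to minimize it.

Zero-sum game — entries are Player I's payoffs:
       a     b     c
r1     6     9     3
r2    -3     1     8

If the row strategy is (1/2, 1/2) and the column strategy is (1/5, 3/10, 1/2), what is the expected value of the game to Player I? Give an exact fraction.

91/20

Against (1/5, 3/10, 1/2), each row's expected payoff is r1: 27/5; r2: 37/10.
Taking the (1/2, 1/2)-weighted average: (1/2)·(27/5) + (1/2)·(37/10) = 91/20.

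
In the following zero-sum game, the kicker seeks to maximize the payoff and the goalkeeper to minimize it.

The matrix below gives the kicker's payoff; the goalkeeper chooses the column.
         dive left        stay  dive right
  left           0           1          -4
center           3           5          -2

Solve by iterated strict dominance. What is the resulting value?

-2

Row left is strictly dominated by row center (3>0, 5>1, -2>-4); eliminate left.
Column dive left is strictly dominated by dive right for the goalkeeper (-2<3); eliminate dive left.
Column stay is strictly dominated by dive right for the goalkeeper (-2<5); eliminate stay.
Only (center, dive right) remains, with payoff -2.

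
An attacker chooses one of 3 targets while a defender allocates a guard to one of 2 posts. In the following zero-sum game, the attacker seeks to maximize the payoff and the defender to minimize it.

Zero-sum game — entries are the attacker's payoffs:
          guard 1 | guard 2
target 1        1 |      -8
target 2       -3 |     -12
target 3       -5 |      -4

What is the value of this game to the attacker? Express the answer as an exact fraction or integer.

Row target 2 is strictly dominated by row target 1, so the attacker never plays it.
The remaining 2×2 game on (target 1, target 3) × (guard 1, guard 2) has no saddle point. Let the attacker play target 1 with probability p; indifference gives p − 5(1−p) = −8p − 4(1−p), so p = 1/10.
Similarly the defender's optimal q on guard 1 is 2/5, and the value is 1·(2/5) + (-8)·(3/5) = -22/5.

-22/5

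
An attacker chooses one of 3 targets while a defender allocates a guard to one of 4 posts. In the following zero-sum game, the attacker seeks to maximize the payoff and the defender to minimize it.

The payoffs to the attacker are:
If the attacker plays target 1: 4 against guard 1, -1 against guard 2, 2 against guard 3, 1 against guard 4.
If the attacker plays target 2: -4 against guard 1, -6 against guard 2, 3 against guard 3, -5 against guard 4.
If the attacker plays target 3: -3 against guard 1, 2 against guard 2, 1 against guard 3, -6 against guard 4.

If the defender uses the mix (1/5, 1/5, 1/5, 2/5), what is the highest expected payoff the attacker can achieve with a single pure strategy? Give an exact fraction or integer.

target 1: (4)·(1/5) + (-1)·(1/5) + (2)·(1/5) + (1)·(2/5) = 7/5.
target 2: (-4)·(1/5) + (-6)·(1/5) + (3)·(1/5) + (-5)·(2/5) = -17/5.
target 3: (-3)·(1/5) + (2)·(1/5) + (1)·(1/5) + (-6)·(2/5) = -12/5.
The best pure response is target 1 with expected payoff 7/5.

7/5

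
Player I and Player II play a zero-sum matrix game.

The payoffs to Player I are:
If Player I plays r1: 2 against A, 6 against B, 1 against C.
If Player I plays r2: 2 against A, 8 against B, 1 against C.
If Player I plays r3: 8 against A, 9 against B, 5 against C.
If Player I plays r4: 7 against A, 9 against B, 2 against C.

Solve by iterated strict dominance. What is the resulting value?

Column B is strictly dominated by A for Player II (2<6, 2<8, 8<9, 7<9); eliminate B.
Row r2 is strictly dominated by row r3 (8>2, 5>1); eliminate r2.
Row r4 is strictly dominated by row r3 (8>7, 5>2); eliminate r4.
Column A is strictly dominated by C for Player II (1<2, 5<8); eliminate A.
Row r1 is strictly dominated by row r3 (5>1); eliminate r1.
Only (r3, C) remains, with payoff 5.

5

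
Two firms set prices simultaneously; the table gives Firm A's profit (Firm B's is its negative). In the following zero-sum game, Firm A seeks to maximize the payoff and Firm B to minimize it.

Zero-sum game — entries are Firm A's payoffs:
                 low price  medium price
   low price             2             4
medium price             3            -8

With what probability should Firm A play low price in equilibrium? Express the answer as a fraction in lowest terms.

11/13

Row minima are 2 and -8, so Firm A's maximin is 2; column maxima are 3 and 4, so Firm B's minimax is 3. These differ, so the equilibrium is in mixed strategies.
Let Firm A play low price with probability p. Firm B is indifferent when 2p + 3(1−p) = 4p − 8(1−p), giving p = 11/13.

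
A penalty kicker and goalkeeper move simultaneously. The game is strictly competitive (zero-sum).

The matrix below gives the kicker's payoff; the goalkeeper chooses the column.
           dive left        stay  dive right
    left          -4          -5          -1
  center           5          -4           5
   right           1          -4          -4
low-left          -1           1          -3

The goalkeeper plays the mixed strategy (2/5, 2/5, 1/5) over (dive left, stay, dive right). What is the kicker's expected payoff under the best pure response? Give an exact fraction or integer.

7/5

left: (-4)·(2/5) + (-5)·(2/5) + (-1)·(1/5) = -19/5.
center: (5)·(2/5) + (-4)·(2/5) + (5)·(1/5) = 7/5.
right: (1)·(2/5) + (-4)·(2/5) + (-4)·(1/5) = -2.
low-left: (-1)·(2/5) + (1)·(2/5) + (-3)·(1/5) = -3/5.
The best pure response is center with expected payoff 7/5.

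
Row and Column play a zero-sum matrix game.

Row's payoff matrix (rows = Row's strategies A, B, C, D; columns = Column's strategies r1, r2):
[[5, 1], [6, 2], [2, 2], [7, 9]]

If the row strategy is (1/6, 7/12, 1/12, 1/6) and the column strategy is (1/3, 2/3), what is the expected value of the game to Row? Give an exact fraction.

35/9

Against (1/3, 2/3), each row's expected payoff is A: 7/3; B: 10/3; C: 2; D: 25/3.
Taking the (1/6, 7/12, 1/12, 1/6)-weighted average: (1/6)·(7/3) + (7/12)·(10/3) + (1/12)·(2) + (1/6)·(25/3) = 35/9.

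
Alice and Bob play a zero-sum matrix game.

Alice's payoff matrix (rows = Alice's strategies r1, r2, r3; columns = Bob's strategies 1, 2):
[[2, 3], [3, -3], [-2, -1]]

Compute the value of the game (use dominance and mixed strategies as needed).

Row r3 is strictly dominated by row r1, so Alice never plays it.
The remaining 2×2 game on (r1, r2) × (1, 2) has no saddle point. Let Alice play r1 with probability p; indifference gives 2p + 3(1−p) = 3p − 3(1−p), so p = 6/7.
Similarly Bob's optimal q on 1 is 6/7, and the value is 2·(6/7) + (3)·(1/7) = 15/7.

15/7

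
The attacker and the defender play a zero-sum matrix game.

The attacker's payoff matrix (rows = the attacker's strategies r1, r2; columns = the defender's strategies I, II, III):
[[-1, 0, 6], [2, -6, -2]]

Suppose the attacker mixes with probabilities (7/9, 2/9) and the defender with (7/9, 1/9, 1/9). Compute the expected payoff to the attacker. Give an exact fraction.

5/81

Against (7/9, 1/9, 1/9), each row's expected payoff is r1: -1/9; r2: 2/3.
Taking the (7/9, 2/9)-weighted average: (7/9)·(-1/9) + (2/9)·(2/3) = 5/81.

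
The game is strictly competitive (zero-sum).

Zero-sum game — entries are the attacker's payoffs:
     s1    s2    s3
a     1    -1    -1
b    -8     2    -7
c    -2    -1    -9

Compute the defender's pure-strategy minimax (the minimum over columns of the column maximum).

-1

The worst case (largest entry) in each column is s1: 1, s2: 2, s3: -1.
The best (smallest) of these is -1.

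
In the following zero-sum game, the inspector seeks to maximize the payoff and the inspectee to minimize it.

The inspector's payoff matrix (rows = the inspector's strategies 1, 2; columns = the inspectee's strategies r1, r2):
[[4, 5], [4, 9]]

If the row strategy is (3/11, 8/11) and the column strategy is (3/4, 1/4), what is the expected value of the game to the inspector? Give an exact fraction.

Against (3/4, 1/4), each row's expected payoff is 1: 17/4; 2: 21/4.
Taking the (3/11, 8/11)-weighted average: (3/11)·(17/4) + (8/11)·(21/4) = 219/44.

219/44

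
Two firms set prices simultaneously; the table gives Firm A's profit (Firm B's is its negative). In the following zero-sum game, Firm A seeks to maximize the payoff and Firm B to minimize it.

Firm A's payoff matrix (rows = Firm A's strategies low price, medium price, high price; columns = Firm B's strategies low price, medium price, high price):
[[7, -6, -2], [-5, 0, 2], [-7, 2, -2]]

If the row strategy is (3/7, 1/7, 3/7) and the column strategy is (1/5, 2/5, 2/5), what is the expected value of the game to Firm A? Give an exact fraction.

Against (1/5, 2/5, 2/5), each row's expected payoff is low price: -9/5; medium price: -1/5; high price: -7/5.
Taking the (3/7, 1/7, 3/7)-weighted average: (3/7)·(-9/5) + (1/7)·(-1/5) + (3/7)·(-7/5) = -7/5.

-7/5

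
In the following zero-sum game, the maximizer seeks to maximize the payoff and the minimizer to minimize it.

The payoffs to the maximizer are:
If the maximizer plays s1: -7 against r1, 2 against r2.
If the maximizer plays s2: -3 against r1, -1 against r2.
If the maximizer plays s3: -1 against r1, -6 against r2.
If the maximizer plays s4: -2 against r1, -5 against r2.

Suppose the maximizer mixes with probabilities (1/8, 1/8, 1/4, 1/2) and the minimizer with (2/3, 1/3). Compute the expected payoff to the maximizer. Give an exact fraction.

Against (2/3, 1/3), each row's expected payoff is s1: -4; s2: -7/3; s3: -8/3; s4: -3.
Taking the (1/8, 1/8, 1/4, 1/2)-weighted average: (1/8)·(-4) + (1/8)·(-7/3) + (1/4)·(-8/3) + (1/2)·(-3) = -71/24.

-71/24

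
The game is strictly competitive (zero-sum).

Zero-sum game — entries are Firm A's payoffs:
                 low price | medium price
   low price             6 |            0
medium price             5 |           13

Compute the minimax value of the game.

39/7

Row minima are 0 and 5, so Firm A's maximin is 5; column maxima are 6 and 13, so Firm B's minimax is 6. These differ, so the equilibrium is in mixed strategies.
Let Firm A play low price with probability p. Firm B is indifferent when 6p + 5(1−p) = 13(1−p), giving p = 4/7.
Let Firm B play low price with probability q. Firm A is indifferent when 6q = 5q + 13(1−q), giving q = 13/14.
The value is 6·(13/14) + (0)·(1/14) = 39/7.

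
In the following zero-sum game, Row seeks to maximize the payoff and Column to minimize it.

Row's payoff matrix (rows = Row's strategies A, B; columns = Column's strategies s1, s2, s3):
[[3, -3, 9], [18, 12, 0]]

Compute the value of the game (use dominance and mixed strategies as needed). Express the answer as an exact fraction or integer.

9/2

Column s1 is strictly dominated by s2 for Column (it gives Row more in every row).
The remaining 2×2 game on (A, B) × (s2, s3) has no saddle point. Let Row play A with probability p; indifference gives −3p + 12(1−p) = 9p, so p = 1/2.
Similarly Column's optimal q on s2 is 3/8, and the value is -3·(3/8) + (9)·(5/8) = 9/2.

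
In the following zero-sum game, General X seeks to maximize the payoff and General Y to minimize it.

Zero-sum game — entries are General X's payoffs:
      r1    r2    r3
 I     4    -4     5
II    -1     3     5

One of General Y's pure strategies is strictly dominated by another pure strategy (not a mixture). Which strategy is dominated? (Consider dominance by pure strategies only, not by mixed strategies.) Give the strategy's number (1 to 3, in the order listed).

3

General Y prefers columns that give General X less. Compare r3 with r1: 4 < 5, -1 < 5.
So r1 strictly dominates r3 for General Y; r3 is strictly dominated.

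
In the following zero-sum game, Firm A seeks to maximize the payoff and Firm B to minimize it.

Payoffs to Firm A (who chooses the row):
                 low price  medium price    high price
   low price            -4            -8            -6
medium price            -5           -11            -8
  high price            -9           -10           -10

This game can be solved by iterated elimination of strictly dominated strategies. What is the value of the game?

Column low price is strictly dominated by medium price for Firm B (-8<-4, -11<-5, -10<-9); eliminate low price.
Row medium price is strictly dominated by row low price (-8>-11, -6>-8); eliminate medium price.
Row high price is strictly dominated by row low price (-8>-10, -6>-10); eliminate high price.
Column high price is strictly dominated by medium price for Firm B (-8<-6); eliminate high price.
Only (low price, medium price) remains, with payoff -8.

-8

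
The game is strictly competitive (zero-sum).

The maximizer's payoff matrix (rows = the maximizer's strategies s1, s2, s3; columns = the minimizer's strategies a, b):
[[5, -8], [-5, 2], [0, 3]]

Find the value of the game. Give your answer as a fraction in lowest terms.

Row s2 is strictly dominated by row s3, so the maximizer never plays it.
The remaining 2×2 game on (s1, s3) × (a, b) has no saddle point. Let the maximizer play s1 with probability p; indifference gives 5p = −8p + 3(1−p), so p = 3/16.
Similarly the minimizer's optimal q on a is 11/16, and the value is 5·(11/16) + (-8)·(5/16) = 15/16.

15/16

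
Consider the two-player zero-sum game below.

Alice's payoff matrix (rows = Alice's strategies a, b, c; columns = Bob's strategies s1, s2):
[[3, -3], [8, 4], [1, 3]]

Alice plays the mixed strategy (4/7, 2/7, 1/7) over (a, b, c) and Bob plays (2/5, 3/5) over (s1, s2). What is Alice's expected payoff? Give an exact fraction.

11/7

Against (2/5, 3/5), each row's expected payoff is a: -3/5; b: 28/5; c: 11/5.
Taking the (4/7, 2/7, 1/7)-weighted average: (4/7)·(-3/5) + (2/7)·(28/5) + (1/7)·(11/5) = 11/7.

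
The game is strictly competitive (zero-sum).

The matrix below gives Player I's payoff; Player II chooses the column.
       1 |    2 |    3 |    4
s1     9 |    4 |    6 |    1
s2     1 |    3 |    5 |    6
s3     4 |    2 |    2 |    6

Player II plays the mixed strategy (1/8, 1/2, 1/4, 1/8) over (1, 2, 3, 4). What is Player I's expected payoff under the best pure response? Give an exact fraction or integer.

19/4

s1: (9)·(1/8) + (4)·(1/2) + (6)·(1/4) + (1)·(1/8) = 19/4.
s2: (1)·(1/8) + (3)·(1/2) + (5)·(1/4) + (6)·(1/8) = 29/8.
s3: (4)·(1/8) + (2)·(1/2) + (2)·(1/4) + (6)·(1/8) = 11/4.
The best pure response is s1 with expected payoff 19/4.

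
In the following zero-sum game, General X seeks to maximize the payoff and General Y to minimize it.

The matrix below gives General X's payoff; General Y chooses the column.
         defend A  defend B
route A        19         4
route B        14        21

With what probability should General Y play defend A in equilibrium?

Row minima are 4 and 14, so General X's maximin is 14; column maxima are 19 and 21, so General Y's minimax is 19. These differ, so the equilibrium is in mixed strategies.
Let General Y play defend A with probability q. General X is indifferent when 19q + 4(1−q) = 14q + 21(1−q), giving q = 17/22.

17/22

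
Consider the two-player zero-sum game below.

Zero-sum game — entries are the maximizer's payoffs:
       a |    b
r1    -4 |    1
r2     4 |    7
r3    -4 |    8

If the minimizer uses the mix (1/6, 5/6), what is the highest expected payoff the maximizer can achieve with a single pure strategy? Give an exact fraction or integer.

r1: (-4)·(1/6) + (1)·(5/6) = 1/6.
r2: (4)·(1/6) + (7)·(5/6) = 13/2.
r3: (-4)·(1/6) + (8)·(5/6) = 6.
The best pure response is r2 with expected payoff 13/2.

13/2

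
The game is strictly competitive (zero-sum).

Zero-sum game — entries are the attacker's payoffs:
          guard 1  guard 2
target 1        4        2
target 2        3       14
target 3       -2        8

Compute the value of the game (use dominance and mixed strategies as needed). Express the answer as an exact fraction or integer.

Row target 3 is strictly dominated by row target 2, so the attacker never plays it.
The remaining 2×2 game on (target 1, target 2) × (guard 1, guard 2) has no saddle point. Let the attacker play target 1 with probability p; indifference gives 4p + 3(1−p) = 2p + 14(1−p), so p = 11/13.
Similarly the defender's optimal q on guard 1 is 12/13, and the value is 4·(12/13) + (2)·(1/13) = 50/13.

50/13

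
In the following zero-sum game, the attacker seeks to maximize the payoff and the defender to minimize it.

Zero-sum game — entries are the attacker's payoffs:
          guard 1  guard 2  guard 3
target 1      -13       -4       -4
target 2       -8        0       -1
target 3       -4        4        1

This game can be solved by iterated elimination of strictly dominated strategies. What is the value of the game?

Column guard 3 is strictly dominated by guard 1 for the defender (-13<-4, -8<-1, -4<1); eliminate guard 3.
Column guard 2 is strictly dominated by guard 1 for the defender (-13<-4, -8<0, -4<4); eliminate guard 2.
Row target 2 is strictly dominated by row target 3 (-4>-8); eliminate target 2.
Row target 1 is strictly dominated by row target 3 (-4>-13); eliminate target 1.
Only (target 3, guard 1) remains, with payoff -4.

-4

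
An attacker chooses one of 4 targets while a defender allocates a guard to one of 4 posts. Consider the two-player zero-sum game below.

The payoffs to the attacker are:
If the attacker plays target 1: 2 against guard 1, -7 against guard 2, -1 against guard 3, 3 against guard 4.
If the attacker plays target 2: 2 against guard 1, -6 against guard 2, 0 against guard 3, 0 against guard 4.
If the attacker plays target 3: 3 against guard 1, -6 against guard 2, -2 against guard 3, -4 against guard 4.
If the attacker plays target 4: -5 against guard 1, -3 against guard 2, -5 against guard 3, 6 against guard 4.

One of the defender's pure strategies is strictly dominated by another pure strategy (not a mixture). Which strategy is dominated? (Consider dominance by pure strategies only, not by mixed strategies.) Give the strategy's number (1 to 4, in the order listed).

4

The defender prefers columns that give the attacker less. Compare guard 4 with guard 2: -7 < 3, -6 < 0, -6 < -4, -3 < 6.
So guard 2 strictly dominates guard 4 for the defender; guard 4 is strictly dominated.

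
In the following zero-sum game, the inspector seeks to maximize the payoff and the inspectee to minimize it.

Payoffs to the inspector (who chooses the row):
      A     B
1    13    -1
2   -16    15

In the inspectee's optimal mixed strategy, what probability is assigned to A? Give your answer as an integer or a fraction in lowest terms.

Row minima are -1 and -16, so the inspector's maximin is -1; column maxima are 13 and 15, so the inspectee's minimax is 13. These differ, so the equilibrium is in mixed strategies.
Let the inspectee play A with probability q. The inspector is indifferent when 13q − (1−q) = −16q + 15(1−q), giving q = 16/45.

16/45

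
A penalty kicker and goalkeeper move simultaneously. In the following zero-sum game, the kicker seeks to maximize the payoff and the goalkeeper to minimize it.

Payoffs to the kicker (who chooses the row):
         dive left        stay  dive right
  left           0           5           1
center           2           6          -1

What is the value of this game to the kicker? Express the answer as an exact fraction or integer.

Column stay is strictly dominated by dive left for the goalkeeper (it gives the kicker more in every row).
The remaining 2×2 game on (left, center) × (dive left, dive right) has no saddle point. Let the kicker play left with probability p; indifference gives 2(1−p) = p − (1−p), so p = 3/4.
Similarly the goalkeeper's optimal q on dive left is 1/2, and the value is 0·(1/2) + (1)·(1/2) = 1/2.

1/2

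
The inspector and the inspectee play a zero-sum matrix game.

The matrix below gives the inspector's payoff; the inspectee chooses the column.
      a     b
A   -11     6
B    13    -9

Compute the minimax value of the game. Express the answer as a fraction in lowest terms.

Row minima are -11 and -9, so the inspector's maximin is -9; column maxima are 13 and 6, so the inspectee's minimax is 6. These differ, so the equilibrium is in mixed strategies.
Let the inspector play A with probability p. The inspectee is indifferent when −11p + 13(1−p) = 6p − 9(1−p), giving p = 22/39.
Let the inspectee play a with probability q. The inspector is indifferent when −11q + 6(1−q) = 13q − 9(1−q), giving q = 5/13.
The value is -11·(5/13) + (6)·(8/13) = -7/13.

-7/13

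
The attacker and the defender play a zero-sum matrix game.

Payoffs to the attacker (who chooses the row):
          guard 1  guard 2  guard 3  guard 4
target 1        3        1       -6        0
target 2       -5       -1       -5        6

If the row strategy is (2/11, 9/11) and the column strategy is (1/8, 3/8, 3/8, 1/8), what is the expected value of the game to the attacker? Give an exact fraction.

Against (1/8, 3/8, 3/8, 1/8), each row's expected payoff is target 1: -3/2; target 2: -17/8.
Taking the (2/11, 9/11)-weighted average: (2/11)·(-3/2) + (9/11)·(-17/8) = -177/88.

-177/88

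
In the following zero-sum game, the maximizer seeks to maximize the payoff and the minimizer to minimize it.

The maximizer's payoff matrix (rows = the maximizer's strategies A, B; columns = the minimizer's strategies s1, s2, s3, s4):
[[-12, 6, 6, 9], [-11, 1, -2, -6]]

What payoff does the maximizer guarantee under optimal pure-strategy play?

-11

Row minima: -12, -11 → the maximizer's maximin is -11.
Column maxima: -11, 6, 6, 9 → the minimizer's minimax is -11.
They coincide at (B, s1), so the value is -11.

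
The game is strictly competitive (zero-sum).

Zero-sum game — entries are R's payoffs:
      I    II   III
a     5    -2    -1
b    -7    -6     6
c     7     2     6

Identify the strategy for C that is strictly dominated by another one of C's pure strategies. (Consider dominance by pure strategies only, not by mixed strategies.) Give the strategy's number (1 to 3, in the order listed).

C prefers columns that give R less. Compare III with II: -2 < -1, -6 < 6, 2 < 6.
So II strictly dominates III for C; III is strictly dominated.

3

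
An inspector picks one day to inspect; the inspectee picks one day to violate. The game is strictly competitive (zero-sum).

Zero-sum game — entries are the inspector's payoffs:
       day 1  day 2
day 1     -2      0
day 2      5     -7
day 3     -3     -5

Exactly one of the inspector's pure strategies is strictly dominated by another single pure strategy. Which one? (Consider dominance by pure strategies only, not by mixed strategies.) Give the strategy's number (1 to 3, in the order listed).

3

Compare day 3 with day 1: -2 > -3, 0 > -5.
So day 1 strictly dominates day 3 for the inspector; day 3 is strictly dominated.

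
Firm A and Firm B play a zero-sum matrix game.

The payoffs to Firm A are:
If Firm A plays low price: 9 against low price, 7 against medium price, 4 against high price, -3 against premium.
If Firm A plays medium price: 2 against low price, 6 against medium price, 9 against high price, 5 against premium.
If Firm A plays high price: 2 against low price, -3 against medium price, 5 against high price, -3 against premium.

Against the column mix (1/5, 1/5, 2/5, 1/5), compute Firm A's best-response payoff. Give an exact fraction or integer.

low price: (9)·(1/5) + (7)·(1/5) + (4)·(2/5) + (-3)·(1/5) = 21/5.
medium price: (2)·(1/5) + (6)·(1/5) + (9)·(2/5) + (5)·(1/5) = 31/5.
high price: (2)·(1/5) + (-3)·(1/5) + (5)·(2/5) + (-3)·(1/5) = 6/5.
The best pure response is medium price with expected payoff 31/5.

31/5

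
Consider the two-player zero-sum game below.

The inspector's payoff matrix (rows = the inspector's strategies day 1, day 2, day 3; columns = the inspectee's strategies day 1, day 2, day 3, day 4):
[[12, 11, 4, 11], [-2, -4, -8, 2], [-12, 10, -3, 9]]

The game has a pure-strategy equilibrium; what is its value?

Row minima: 4, -8, -12 → the inspector's maximin is 4.
Column maxima: 12, 11, 4, 11 → the inspectee's minimax is 4.
They coincide at (day 1, day 3), so the value is 4.

4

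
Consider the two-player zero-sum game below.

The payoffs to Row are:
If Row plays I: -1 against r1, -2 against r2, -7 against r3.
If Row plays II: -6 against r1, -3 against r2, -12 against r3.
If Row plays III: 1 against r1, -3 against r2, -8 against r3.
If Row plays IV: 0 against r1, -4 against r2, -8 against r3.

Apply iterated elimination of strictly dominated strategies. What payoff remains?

-7

Column r2 is strictly dominated by r3 for Column (-7<-2, -12<-3, -8<-3, -8<-4); eliminate r2.
Column r1 is strictly dominated by r3 for Column (-7<-1, -12<-6, -8<1, -8<0); eliminate r1.
Row II is strictly dominated by row I (-7>-12); eliminate II.
Row III is strictly dominated by row I (-7>-8); eliminate III.
Row IV is strictly dominated by row I (-7>-8); eliminate IV.
Only (I, r3) remains, with payoff -7.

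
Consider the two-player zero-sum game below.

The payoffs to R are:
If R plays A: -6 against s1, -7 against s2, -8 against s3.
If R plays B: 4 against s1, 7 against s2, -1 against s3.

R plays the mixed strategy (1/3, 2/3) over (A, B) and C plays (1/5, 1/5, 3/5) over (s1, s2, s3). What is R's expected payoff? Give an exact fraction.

-7/5

Against (1/5, 1/5, 3/5), each row's expected payoff is A: -37/5; B: 8/5.
Taking the (1/3, 2/3)-weighted average: (1/3)·(-37/5) + (2/3)·(8/5) = -7/5.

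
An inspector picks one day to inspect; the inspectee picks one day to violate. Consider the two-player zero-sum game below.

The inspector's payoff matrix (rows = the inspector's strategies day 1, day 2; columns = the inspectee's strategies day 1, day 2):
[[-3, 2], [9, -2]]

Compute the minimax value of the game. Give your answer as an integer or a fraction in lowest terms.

3/4

Row minima are -3 and -2, so the inspector's maximin is -2; column maxima are 9 and 2, so the inspectee's minimax is 2. These differ, so the equilibrium is in mixed strategies.
Let the inspector play day 1 with probability p. The inspectee is indifferent when −3p + 9(1−p) = 2p − 2(1−p), giving p = 11/16.
Let the inspectee play day 1 with probability q. The inspector is indifferent when −3q + 2(1−q) = 9q − 2(1−q), giving q = 1/4.
The value is -3·(1/4) + (2)·(3/4) = 3/4.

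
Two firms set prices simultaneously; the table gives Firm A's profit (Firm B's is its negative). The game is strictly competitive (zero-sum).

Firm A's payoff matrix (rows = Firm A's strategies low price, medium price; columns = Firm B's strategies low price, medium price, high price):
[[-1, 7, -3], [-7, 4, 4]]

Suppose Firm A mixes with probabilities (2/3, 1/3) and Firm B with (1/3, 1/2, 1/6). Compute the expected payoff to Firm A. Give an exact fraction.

Against (1/3, 1/2, 1/6), each row's expected payoff is low price: 8/3; medium price: 1/3.
Taking the (2/3, 1/3)-weighted average: (2/3)·(8/3) + (1/3)·(1/3) = 17/9.

17/9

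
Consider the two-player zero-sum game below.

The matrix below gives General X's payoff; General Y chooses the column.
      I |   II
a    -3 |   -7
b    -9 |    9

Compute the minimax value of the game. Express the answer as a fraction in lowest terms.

Row minima are -7 and -9, so General X's maximin is -7; column maxima are -3 and 9, so General Y's minimax is -3. These differ, so the equilibrium is in mixed strategies.
Let General X play a with probability p. General Y is indifferent when −3p − 9(1−p) = −7p + 9(1−p), giving p = 9/11.
Let General Y play I with probability q. General X is indifferent when −3q − 7(1−q) = −9q + 9(1−q), giving q = 8/11.
The value is -3·(8/11) + (-7)·(3/11) = -45/11.

-45/11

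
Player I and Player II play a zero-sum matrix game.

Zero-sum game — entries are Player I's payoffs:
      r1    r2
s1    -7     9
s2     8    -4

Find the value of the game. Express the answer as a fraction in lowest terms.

Row minima are -7 and -4, so Player I's maximin is -4; column maxima are 8 and 9, so Player II's minimax is 8. These differ, so the equilibrium is in mixed strategies.
Let Player I play s1 with probability p. Player II is indifferent when −7p + 8(1−p) = 9p − 4(1−p), giving p = 3/7.
Let Player II play r1 with probability q. Player I is indifferent when −7q + 9(1−q) = 8q − 4(1−q), giving q = 13/28.
The value is -7·(13/28) + (9)·(15/28) = 11/7.

11/7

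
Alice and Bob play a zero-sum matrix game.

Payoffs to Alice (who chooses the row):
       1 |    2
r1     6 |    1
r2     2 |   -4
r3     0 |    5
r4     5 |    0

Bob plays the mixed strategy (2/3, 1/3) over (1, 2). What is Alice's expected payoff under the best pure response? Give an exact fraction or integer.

13/3

r1: (6)·(2/3) + (1)·(1/3) = 13/3.
r2: (2)·(2/3) + (-4)·(1/3) = 0.
r3: (0)·(2/3) + (5)·(1/3) = 5/3.
r4: (5)·(2/3) + (0)·(1/3) = 10/3.
The best pure response is r1 with expected payoff 13/3.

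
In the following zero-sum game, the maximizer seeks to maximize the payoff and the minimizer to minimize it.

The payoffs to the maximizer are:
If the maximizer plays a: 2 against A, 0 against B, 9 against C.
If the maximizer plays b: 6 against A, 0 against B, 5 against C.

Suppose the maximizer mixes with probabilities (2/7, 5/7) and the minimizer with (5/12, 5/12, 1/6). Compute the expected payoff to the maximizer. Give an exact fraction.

64/21

Against (5/12, 5/12, 1/6), each row's expected payoff is a: 7/3; b: 10/3.
Taking the (2/7, 5/7)-weighted average: (2/7)·(7/3) + (5/7)·(10/3) = 64/21.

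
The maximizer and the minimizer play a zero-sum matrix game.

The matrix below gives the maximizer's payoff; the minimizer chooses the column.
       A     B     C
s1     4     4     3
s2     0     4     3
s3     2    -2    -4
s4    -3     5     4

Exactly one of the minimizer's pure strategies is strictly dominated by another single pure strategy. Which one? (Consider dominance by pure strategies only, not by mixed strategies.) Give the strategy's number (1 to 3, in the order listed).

2

The minimizer prefers columns that give the maximizer less. Compare B with C: 3 < 4, 3 < 4, -4 < -2, 4 < 5.
So C strictly dominates B for the minimizer; B is strictly dominated.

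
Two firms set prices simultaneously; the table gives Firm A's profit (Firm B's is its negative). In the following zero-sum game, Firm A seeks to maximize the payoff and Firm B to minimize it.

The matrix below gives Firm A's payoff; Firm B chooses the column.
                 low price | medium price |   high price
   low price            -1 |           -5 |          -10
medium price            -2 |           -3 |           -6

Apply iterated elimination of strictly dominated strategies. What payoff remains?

Column low price is strictly dominated by medium price for Firm B (-5<-1, -3<-2); eliminate low price.
Column medium price is strictly dominated by high price for Firm B (-10<-5, -6<-3); eliminate medium price.
Row low price is strictly dominated by row medium price (-6>-10); eliminate low price.
Only (medium price, high price) remains, with payoff -6.

-6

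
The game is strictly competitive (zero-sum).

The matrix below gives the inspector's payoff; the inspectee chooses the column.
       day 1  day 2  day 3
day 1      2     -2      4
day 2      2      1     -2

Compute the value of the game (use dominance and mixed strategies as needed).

Column day 1 is strictly dominated by day 2 for the inspectee (it gives the inspector more in every row).
The remaining 2×2 game on (day 1, day 2) × (day 2, day 3) has no saddle point. Let the inspector play day 1 with probability p; indifference gives −2p + (1−p) = 4p − 2(1−p), so p = 1/3.
Similarly the inspectee's optimal q on day 2 is 2/3, and the value is -2·(2/3) + (4)·(1/3) = 0.

0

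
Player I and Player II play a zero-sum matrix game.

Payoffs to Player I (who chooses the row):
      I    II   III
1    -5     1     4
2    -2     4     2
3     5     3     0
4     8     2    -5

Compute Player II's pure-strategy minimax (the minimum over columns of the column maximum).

4

The worst case (largest entry) in each column is I: 8, II: 4, III: 4.
The best (smallest) of these is 4.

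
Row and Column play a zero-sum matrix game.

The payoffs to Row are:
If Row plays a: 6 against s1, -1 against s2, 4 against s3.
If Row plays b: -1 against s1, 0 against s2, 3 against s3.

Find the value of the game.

Column s3 is strictly dominated by s2 for Column (it gives Row more in every row).
The remaining 2×2 game on (a, b) × (s1, s2) has no saddle point. Let Row play a with probability p; indifference gives 6p − (1−p) = −p, so p = 1/8.
Similarly Column's optimal q on s1 is 1/8, and the value is 6·(1/8) + (-1)·(7/8) = -1/8.

-1/8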